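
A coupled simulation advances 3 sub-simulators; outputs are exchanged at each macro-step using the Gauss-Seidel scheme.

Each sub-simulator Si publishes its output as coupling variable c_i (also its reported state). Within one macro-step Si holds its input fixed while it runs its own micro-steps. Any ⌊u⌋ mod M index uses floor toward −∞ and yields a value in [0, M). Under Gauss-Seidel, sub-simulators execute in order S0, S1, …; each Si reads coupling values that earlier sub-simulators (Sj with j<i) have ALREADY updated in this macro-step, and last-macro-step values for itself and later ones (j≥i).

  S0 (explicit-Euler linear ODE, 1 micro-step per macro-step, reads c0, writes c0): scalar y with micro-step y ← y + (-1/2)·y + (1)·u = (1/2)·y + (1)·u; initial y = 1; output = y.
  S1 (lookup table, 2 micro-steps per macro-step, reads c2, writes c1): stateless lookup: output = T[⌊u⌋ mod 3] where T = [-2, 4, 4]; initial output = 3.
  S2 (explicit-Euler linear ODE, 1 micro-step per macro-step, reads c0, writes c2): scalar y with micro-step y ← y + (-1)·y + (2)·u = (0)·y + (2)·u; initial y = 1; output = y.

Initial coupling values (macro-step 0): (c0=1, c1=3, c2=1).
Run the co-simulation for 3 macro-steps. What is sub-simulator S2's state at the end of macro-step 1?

macro 1: S0 reads c0=1 → after 1×micro: 3/2; S1 reads c2=1 → after 2×micro: 4; S2 reads c0=3/2 → after 1×micro: 3 ⇒ (c0=3/2, c1=4, c2=3)
macro 2: S0 reads c0=3/2 → after 1×micro: 9/4; S1 reads c2=3 → after 2×micro: -2; S2 reads c0=9/4 → after 1×micro: 9/2 ⇒ (c0=9/4, c1=-2, c2=9/2)
macro 3: S0 reads c0=9/4 → after 1×micro: 27/8; S1 reads c2=9/2 → after 2×micro: 4; S2 reads c0=27/8 → after 1×micro: 27/4 ⇒ (c0=27/8, c1=4, c2=27/4)

S2 state at macro-step 1 = 3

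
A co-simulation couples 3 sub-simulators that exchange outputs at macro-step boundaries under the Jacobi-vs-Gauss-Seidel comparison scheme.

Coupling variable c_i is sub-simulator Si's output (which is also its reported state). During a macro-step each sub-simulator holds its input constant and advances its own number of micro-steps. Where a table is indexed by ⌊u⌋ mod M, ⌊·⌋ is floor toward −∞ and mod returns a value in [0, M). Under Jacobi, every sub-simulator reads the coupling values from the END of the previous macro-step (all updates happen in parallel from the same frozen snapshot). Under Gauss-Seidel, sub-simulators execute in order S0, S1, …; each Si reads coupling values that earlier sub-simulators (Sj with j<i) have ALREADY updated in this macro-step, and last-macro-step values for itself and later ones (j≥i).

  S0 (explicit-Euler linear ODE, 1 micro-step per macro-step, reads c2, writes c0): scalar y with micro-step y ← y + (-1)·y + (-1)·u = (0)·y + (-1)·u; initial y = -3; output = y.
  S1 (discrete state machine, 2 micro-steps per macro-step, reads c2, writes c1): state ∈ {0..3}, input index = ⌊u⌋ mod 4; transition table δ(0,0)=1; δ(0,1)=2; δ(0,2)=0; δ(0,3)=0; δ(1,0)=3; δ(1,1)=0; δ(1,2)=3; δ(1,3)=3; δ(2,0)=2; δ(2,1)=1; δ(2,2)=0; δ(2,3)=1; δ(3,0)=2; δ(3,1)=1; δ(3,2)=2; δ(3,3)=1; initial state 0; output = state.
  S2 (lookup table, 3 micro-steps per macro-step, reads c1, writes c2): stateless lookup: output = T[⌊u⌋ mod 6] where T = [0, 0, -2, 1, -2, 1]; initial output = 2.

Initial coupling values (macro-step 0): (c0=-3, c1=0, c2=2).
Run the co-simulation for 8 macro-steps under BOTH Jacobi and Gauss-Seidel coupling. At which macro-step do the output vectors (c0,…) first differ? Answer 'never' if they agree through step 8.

first divergence at macro-step: 2

[Jacobi] macro 1: S0 reads c2=2 → after 1×micro: -2; S1 reads c2=2 → after 2×micro: 0; S2 reads c1=0 → after 3×micro: 0 ⇒ (c0=-2, c1=0, c2=0)
[Jacobi] macro 2: S0 reads c2=0 → after 1×micro: 0; S1 reads c2=0 → after 2×micro: 3; S2 reads c1=0 → after 3×micro: 0 ⇒ (c0=0, c1=3, c2=0)
[Jacobi] macro 3: S0 reads c2=0 → after 1×micro: 0; S1 reads c2=0 → after 2×micro: 2; S2 reads c1=3 → after 3×micro: 1 ⇒ (c0=0, c1=2, c2=1)
[Jacobi] macro 4: S0 reads c2=1 → after 1×micro: -1; S1 reads c2=1 → after 2×micro: 0; S2 reads c1=2 → after 3×micro: -2 ⇒ (c0=-1, c1=0, c2=-2)
[Jacobi] macro 5: S0 reads c2=-2 → after 1×micro: 2; S1 reads c2=-2 → after 2×micro: 0; S2 reads c1=0 → after 3×micro: 0 ⇒ (c0=2, c1=0, c2=0)
[Jacobi] macro 6: S0 reads c2=0 → after 1×micro: 0; S1 reads c2=0 → after 2×micro: 3; S2 reads c1=0 → after 3×micro: 0 ⇒ (c0=0, c1=3, c2=0)
[Jacobi] macro 7: S0 reads c2=0 → after 1×micro: 0; S1 reads c2=0 → after 2×micro: 2; S2 reads c1=3 → after 3×micro: 1 ⇒ (c0=0, c1=2, c2=1)
[Jacobi] macro 8: S0 reads c2=1 → after 1×micro: -1; S1 reads c2=1 → after 2×micro: 0; S2 reads c1=2 → after 3×micro: -2 ⇒ (c0=-1, c1=0, c2=-2)
[Gauss-Seidel] macro 1: S0 reads c2=2 → after 1×micro: -2; S1 reads c2=2 → after 2×micro: 0; S2 reads c1=0 → after 3×micro: 0 ⇒ (c0=-2, c1=0, c2=0)
[Gauss-Seidel] macro 2: S0 reads c2=0 → after 1×micro: 0; S1 reads c2=0 → after 2×micro: 3; S2 reads c1=3 → after 3×micro: 1 ⇒ (c0=0, c1=3, c2=1)
[Gauss-Seidel] macro 3: S0 reads c2=1 → after 1×micro: -1; S1 reads c2=1 → after 2×micro: 0; S2 reads c1=0 → after 3×micro: 0 ⇒ (c0=-1, c1=0, c2=0)
[Gauss-Seidel] macro 4: S0 reads c2=0 → after 1×micro: 0; S1 reads c2=0 → after 2×micro: 3; S2 reads c1=3 → after 3×micro: 1 ⇒ (c0=0, c1=3, c2=1)
[Gauss-Seidel] macro 5: S0 reads c2=1 → after 1×micro: -1; S1 reads c2=1 → after 2×micro: 0; S2 reads c1=0 → after 3×micro: 0 ⇒ (c0=-1, c1=0, c2=0)
[Gauss-Seidel] macro 6: S0 reads c2=0 → after 1×micro: 0; S1 reads c2=0 → after 2×micro: 3; S2 reads c1=3 → after 3×micro: 1 ⇒ (c0=0, c1=3, c2=1)
[Gauss-Seidel] macro 7: S0 reads c2=1 → after 1×micro: -1; S1 reads c2=1 → after 2×micro: 0; S2 reads c1=0 → after 3×micro: 0 ⇒ (c0=-1, c1=0, c2=0)
[Gauss-Seidel] macro 8: S0 reads c2=0 → after 1×micro: 0; S1 reads c2=0 → after 2×micro: 3; S2 reads c1=3 → after 3×micro: 1 ⇒ (c0=0, c1=3, c2=1)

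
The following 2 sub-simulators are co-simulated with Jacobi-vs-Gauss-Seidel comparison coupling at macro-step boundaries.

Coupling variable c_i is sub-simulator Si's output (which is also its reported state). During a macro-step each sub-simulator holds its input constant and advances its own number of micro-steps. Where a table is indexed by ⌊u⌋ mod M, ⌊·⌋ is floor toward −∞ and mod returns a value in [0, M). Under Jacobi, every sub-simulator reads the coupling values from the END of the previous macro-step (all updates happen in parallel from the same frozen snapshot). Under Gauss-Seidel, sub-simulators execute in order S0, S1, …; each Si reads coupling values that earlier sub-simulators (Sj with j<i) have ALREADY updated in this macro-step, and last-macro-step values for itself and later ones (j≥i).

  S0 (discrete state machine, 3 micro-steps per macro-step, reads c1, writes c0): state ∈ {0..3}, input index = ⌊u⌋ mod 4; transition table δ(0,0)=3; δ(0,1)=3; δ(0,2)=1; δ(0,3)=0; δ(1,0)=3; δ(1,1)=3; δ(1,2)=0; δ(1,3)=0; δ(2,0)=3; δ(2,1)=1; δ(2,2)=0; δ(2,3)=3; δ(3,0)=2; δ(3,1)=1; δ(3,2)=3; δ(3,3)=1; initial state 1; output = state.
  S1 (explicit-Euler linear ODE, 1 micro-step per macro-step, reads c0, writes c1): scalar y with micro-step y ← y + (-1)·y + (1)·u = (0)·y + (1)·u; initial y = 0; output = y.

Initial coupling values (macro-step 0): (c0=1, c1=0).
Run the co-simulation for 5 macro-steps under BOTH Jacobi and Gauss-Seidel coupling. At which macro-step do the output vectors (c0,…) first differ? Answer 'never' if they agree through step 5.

[Jacobi] macro 1: S0 reads c1=0 → after 3×micro: 3; S1 reads c0=1 → after 1×micro: 1 ⇒ (c0=3, c1=1)
[Jacobi] macro 2: S0 reads c1=1 → after 3×micro: 1; S1 reads c0=3 → after 1×micro: 3 ⇒ (c0=1, c1=3)
[Jacobi] macro 3: S0 reads c1=3 → after 3×micro: 0; S1 reads c0=1 → after 1×micro: 1 ⇒ (c0=0, c1=1)
[Jacobi] macro 4: S0 reads c1=1 → after 3×micro: 3; S1 reads c0=0 → after 1×micro: 0 ⇒ (c0=3, c1=0)
[Jacobi] macro 5: S0 reads c1=0 → after 3×micro: 2; S1 reads c0=3 → after 1×micro: 3 ⇒ (c0=2, c1=3)
[Gauss-Seidel] macro 1: S0 reads c1=0 → after 3×micro: 3; S1 reads c0=3 → after 1×micro: 3 ⇒ (c0=3, c1=3)
[Gauss-Seidel] macro 2: S0 reads c1=3 → after 3×micro: 0; S1 reads c0=0 → after 1×micro: 0 ⇒ (c0=0, c1=0)
[Gauss-Seidel] macro 3: S0 reads c1=0 → after 3×micro: 3; S1 reads c0=3 → after 1×micro: 3 ⇒ (c0=3, c1=3)
[Gauss-Seidel] macro 4: S0 reads c1=3 → after 3×micro: 0; S1 reads c0=0 → after 1×micro: 0 ⇒ (c0=0, c1=0)
[Gauss-Seidel] macro 5: S0 reads c1=0 → after 3×micro: 3; S1 reads c0=3 → after 1×micro: 3 ⇒ (c0=3, c1=3)

first divergence at macro-step: 1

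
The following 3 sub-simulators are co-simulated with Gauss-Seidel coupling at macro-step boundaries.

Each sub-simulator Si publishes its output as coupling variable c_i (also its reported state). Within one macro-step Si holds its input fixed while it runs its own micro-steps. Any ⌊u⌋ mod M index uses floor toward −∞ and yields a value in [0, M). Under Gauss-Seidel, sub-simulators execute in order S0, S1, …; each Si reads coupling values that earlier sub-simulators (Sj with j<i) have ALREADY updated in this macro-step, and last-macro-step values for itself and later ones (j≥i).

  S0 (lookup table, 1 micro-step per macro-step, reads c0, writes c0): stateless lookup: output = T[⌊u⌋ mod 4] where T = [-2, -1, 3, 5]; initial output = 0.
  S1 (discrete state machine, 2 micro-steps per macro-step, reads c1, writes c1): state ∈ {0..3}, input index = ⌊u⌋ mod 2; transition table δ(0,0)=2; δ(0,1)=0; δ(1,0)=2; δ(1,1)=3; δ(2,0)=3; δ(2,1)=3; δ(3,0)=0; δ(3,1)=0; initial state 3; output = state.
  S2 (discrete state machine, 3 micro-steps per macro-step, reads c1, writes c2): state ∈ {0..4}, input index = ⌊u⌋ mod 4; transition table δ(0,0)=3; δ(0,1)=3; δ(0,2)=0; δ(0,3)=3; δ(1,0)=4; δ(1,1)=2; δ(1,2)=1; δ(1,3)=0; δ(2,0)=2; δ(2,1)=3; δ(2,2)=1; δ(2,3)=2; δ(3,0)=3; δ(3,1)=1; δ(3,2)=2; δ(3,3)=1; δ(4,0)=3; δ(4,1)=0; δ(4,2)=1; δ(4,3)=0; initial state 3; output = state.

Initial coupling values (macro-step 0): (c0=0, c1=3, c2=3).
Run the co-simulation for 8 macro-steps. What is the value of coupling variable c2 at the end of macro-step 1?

c2 at macro-step 1 = 3

macro 1: S0 reads c0=0 → after 1×micro: -2; S1 reads c1=3 → after 2×micro: 0; S2 reads c1=0 → after 3×micro: 3 ⇒ (c0=-2, c1=0, c2=3)
macro 2: S0 reads c0=-2 → after 1×micro: 3; S1 reads c1=0 → after 2×micro: 3; S2 reads c1=3 → after 3×micro: 3 ⇒ (c0=3, c1=3, c2=3)
macro 3: S0 reads c0=3 → after 1×micro: 5; S1 reads c1=3 → after 2×micro: 0; S2 reads c1=0 → after 3×micro: 3 ⇒ (c0=5, c1=0, c2=3)
macro 4: S0 reads c0=5 → after 1×micro: -1; S1 reads c1=0 → after 2×micro: 3; S2 reads c1=3 → after 3×micro: 3 ⇒ (c0=-1, c1=3, c2=3)
macro 5: S0 reads c0=-1 → after 1×micro: 5; S1 reads c1=3 → after 2×micro: 0; S2 reads c1=0 → after 3×micro: 3 ⇒ (c0=5, c1=0, c2=3)
macro 6: S0 reads c0=5 → after 1×micro: -1; S1 reads c1=0 → after 2×micro: 3; S2 reads c1=3 → after 3×micro: 3 ⇒ (c0=-1, c1=3, c2=3)
macro 7: S0 reads c0=-1 → after 1×micro: 5; S1 reads c1=3 → after 2×micro: 0; S2 reads c1=0 → after 3×micro: 3 ⇒ (c0=5, c1=0, c2=3)
macro 8: S0 reads c0=5 → after 1×micro: -1; S1 reads c1=0 → after 2×micro: 3; S2 reads c1=3 → after 3×micro: 3 ⇒ (c0=-1, c1=3, c2=3)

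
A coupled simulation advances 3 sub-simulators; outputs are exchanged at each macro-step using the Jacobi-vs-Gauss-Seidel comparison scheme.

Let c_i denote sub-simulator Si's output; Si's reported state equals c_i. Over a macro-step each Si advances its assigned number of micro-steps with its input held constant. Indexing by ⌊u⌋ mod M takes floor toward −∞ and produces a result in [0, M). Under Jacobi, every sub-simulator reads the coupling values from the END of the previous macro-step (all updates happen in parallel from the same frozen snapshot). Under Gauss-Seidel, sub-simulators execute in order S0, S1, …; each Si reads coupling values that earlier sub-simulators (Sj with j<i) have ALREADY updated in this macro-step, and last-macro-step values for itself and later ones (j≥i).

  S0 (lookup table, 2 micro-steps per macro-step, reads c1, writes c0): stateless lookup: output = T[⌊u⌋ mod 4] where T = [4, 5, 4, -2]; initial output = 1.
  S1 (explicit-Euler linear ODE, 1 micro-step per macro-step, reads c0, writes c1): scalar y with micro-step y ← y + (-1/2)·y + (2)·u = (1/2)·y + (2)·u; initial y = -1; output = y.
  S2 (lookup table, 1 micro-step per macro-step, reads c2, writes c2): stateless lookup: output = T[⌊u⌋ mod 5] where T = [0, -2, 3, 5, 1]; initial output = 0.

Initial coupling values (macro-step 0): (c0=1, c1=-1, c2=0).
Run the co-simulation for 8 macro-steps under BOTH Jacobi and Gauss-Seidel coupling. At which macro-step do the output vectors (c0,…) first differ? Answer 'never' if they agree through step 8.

first divergence at macro-step: 1

[Jacobi] macro 1: S0 reads c1=-1 → after 2×micro: -2; S1 reads c0=1 → after 1×micro: 3/2; S2 reads c2=0 → after 1×micro: 0 ⇒ (c0=-2, c1=3/2, c2=0)
[Jacobi] macro 2: S0 reads c1=3/2 → after 2×micro: 5; S1 reads c0=-2 → after 1×micro: -13/4; S2 reads c2=0 → after 1×micro: 0 ⇒ (c0=5, c1=-13/4, c2=0)
[Jacobi] macro 3: S0 reads c1=-13/4 → after 2×micro: 4; S1 reads c0=5 → after 1×micro: 67/8; S2 reads c2=0 → after 1×micro: 0 ⇒ (c0=4, c1=67/8, c2=0)
[Jacobi] macro 4: S0 reads c1=67/8 → after 2×micro: 4; S1 reads c0=4 → after 1×micro: 195/16; S2 reads c2=0 → after 1×micro: 0 ⇒ (c0=4, c1=195/16, c2=0)
[Jacobi] macro 5: S0 reads c1=195/16 → after 2×micro: 4; S1 reads c0=4 → after 1×micro: 451/32; S2 reads c2=0 → after 1×micro: 0 ⇒ (c0=4, c1=451/32, c2=0)
[Jacobi] macro 6: S0 reads c1=451/32 → after 2×micro: 4; S1 reads c0=4 → after 1×micro: 963/64; S2 reads c2=0 → after 1×micro: 0 ⇒ (c0=4, c1=963/64, c2=0)
[Jacobi] macro 7: S0 reads c1=963/64 → after 2×micro: -2; S1 reads c0=4 → after 1×micro: 1987/128; S2 reads c2=0 → after 1×micro: 0 ⇒ (c0=-2, c1=1987/128, c2=0)
[Jacobi] macro 8: S0 reads c1=1987/128 → after 2×micro: -2; S1 reads c0=-2 → after 1×micro: 963/256; S2 reads c2=0 → after 1×micro: 0 ⇒ (c0=-2, c1=963/256, c2=0)
[Gauss-Seidel] macro 1: S0 reads c1=-1 → after 2×micro: -2; S1 reads c0=-2 → after 1×micro: -9/2; S2 reads c2=0 → after 1×micro: 0 ⇒ (c0=-2, c1=-9/2, c2=0)
[Gauss-Seidel] macro 2: S0 reads c1=-9/2 → after 2×micro: -2; S1 reads c0=-2 → after 1×micro: -25/4; S2 reads c2=0 → after 1×micro: 0 ⇒ (c0=-2, c1=-25/4, c2=0)
[Gauss-Seidel] macro 3: S0 reads c1=-25/4 → after 2×micro: 5; S1 reads c0=5 → after 1×micro: 55/8; S2 reads c2=0 → after 1×micro: 0 ⇒ (c0=5, c1=55/8, c2=0)
[Gauss-Seidel] macro 4: S0 reads c1=55/8 → after 2×micro: 4; S1 reads c0=4 → after 1×micro: 183/16; S2 reads c2=0 → after 1×micro: 0 ⇒ (c0=4, c1=183/16, c2=0)
[Gauss-Seidel] macro 5: S0 reads c1=183/16 → after 2×micro: -2; S1 reads c0=-2 → after 1×micro: 55/32; S2 reads c2=0 → after 1×micro: 0 ⇒ (c0=-2, c1=55/32, c2=0)
[Gauss-Seidel] macro 6: S0 reads c1=55/32 → after 2×micro: 5; S1 reads c0=5 → after 1×micro: 695/64; S2 reads c2=0 → after 1×micro: 0 ⇒ (c0=5, c1=695/64, c2=0)
[Gauss-Seidel] macro 7: S0 reads c1=695/64 → after 2×micro: 4; S1 reads c0=4 → after 1×micro: 1719/128; S2 reads c2=0 → after 1×micro: 0 ⇒ (c0=4, c1=1719/128, c2=0)
[Gauss-Seidel] macro 8: S0 reads c1=1719/128 → after 2×micro: 5; S1 reads c0=5 → after 1×micro: 4279/256; S2 reads c2=0 → after 1×micro: 0 ⇒ (c0=5, c1=4279/256, c2=0)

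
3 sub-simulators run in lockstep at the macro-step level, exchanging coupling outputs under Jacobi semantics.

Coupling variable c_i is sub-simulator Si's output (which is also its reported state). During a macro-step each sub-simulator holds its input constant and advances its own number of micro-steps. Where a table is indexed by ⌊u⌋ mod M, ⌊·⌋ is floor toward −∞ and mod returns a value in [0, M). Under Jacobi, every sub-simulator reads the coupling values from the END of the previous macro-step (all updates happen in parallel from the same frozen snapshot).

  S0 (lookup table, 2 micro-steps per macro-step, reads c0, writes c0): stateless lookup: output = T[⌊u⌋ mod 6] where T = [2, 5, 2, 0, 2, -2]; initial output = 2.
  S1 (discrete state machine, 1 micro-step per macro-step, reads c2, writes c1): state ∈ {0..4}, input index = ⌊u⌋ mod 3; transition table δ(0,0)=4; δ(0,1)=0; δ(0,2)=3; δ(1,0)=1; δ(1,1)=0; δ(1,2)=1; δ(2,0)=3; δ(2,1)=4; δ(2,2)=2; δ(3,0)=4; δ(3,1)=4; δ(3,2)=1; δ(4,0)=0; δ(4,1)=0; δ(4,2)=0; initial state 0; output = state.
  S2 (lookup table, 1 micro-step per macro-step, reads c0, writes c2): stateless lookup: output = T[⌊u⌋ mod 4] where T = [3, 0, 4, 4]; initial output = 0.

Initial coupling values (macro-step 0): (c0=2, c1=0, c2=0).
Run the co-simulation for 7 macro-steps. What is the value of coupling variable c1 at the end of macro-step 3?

c1 at macro-step 3 = 0

macro 1: S0 reads c0=2 → after 2×micro: 2; S1 reads c2=0 → after 1×micro: 4; S2 reads c0=2 → after 1×micro: 4 ⇒ (c0=2, c1=4, c2=4)
macro 2: S0 reads c0=2 → after 2×micro: 2; S1 reads c2=4 → after 1×micro: 0; S2 reads c0=2 → after 1×micro: 4 ⇒ (c0=2, c1=0, c2=4)
macro 3: S0 reads c0=2 → after 2×micro: 2; S1 reads c2=4 → after 1×micro: 0; S2 reads c0=2 → after 1×micro: 4 ⇒ (c0=2, c1=0, c2=4)
macro 4: S0 reads c0=2 → after 2×micro: 2; S1 reads c2=4 → after 1×micro: 0; S2 reads c0=2 → after 1×micro: 4 ⇒ (c0=2, c1=0, c2=4)
macro 5: S0 reads c0=2 → after 2×micro: 2; S1 reads c2=4 → after 1×micro: 0; S2 reads c0=2 → after 1×micro: 4 ⇒ (c0=2, c1=0, c2=4)
macro 6: S0 reads c0=2 → after 2×micro: 2; S1 reads c2=4 → after 1×micro: 0; S2 reads c0=2 → after 1×micro: 4 ⇒ (c0=2, c1=0, c2=4)
macro 7: S0 reads c0=2 → after 2×micro: 2; S1 reads c2=4 → after 1×micro: 0; S2 reads c0=2 → after 1×micro: 4 ⇒ (c0=2, c1=0, c2=4)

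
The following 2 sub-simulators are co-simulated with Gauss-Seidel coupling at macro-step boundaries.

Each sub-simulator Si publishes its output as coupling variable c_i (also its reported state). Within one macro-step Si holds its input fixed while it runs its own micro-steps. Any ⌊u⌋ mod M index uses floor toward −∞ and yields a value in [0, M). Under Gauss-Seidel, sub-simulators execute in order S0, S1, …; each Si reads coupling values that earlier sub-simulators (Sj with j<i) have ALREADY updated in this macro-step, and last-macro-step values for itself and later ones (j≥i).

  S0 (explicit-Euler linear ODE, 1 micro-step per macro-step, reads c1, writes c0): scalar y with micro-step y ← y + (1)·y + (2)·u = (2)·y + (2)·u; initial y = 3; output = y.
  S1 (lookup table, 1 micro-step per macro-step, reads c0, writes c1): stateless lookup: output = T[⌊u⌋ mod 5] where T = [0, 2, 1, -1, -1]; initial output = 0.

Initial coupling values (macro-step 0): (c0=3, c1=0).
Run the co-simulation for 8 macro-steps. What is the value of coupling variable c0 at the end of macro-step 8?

c0 at macro-step 8 = 1276

macro 1: S0 reads c1=0 → after 1×micro: 6; S1 reads c0=6 → after 1×micro: 2 ⇒ (c0=6, c1=2)
macro 2: S0 reads c1=2 → after 1×micro: 16; S1 reads c0=16 → after 1×micro: 2 ⇒ (c0=16, c1=2)
macro 3: S0 reads c1=2 → after 1×micro: 36; S1 reads c0=36 → after 1×micro: 2 ⇒ (c0=36, c1=2)
macro 4: S0 reads c1=2 → after 1×micro: 76; S1 reads c0=76 → after 1×micro: 2 ⇒ (c0=76, c1=2)
macro 5: S0 reads c1=2 → after 1×micro: 156; S1 reads c0=156 → after 1×micro: 2 ⇒ (c0=156, c1=2)
macro 6: S0 reads c1=2 → after 1×micro: 316; S1 reads c0=316 → after 1×micro: 2 ⇒ (c0=316, c1=2)
macro 7: S0 reads c1=2 → after 1×micro: 636; S1 reads c0=636 → after 1×micro: 2 ⇒ (c0=636, c1=2)
macro 8: S0 reads c1=2 → after 1×micro: 1276; S1 reads c0=1276 → after 1×micro: 2 ⇒ (c0=1276, c1=2)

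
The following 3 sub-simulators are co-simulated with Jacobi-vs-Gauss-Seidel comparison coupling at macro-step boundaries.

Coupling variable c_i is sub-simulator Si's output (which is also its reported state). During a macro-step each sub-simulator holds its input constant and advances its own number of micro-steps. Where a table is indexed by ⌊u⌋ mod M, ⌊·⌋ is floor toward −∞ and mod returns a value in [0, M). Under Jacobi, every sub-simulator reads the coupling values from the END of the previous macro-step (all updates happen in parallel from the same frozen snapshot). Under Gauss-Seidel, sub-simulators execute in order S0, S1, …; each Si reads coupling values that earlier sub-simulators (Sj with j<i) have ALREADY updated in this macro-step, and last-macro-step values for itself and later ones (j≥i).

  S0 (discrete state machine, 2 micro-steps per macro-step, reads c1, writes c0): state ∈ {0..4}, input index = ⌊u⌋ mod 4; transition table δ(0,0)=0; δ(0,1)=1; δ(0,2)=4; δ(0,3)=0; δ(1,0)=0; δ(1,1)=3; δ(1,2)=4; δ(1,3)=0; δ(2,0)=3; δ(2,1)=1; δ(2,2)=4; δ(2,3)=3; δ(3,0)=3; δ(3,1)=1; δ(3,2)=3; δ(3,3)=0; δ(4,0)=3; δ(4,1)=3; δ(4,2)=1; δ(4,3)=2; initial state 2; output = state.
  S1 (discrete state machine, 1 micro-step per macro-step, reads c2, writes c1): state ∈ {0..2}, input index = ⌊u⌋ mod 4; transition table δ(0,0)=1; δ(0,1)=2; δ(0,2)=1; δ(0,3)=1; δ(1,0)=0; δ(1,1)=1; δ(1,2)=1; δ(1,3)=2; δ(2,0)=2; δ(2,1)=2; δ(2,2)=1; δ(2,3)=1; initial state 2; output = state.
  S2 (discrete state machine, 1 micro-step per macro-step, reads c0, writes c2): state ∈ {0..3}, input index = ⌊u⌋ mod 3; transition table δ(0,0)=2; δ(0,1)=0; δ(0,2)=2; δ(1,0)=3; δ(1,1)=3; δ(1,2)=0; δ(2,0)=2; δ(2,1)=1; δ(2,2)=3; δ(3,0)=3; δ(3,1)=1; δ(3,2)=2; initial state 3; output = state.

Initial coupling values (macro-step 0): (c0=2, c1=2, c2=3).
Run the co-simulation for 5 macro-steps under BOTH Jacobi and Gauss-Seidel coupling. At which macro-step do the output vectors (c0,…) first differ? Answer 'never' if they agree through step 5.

first divergence at macro-step: 1

[Jacobi] macro 1: S0 reads c1=2 → after 2×micro: 1; S1 reads c2=3 → after 1×micro: 1; S2 reads c0=2 → after 1×micro: 2 ⇒ (c0=1, c1=1, c2=2)
[Jacobi] macro 2: S0 reads c1=1 → after 2×micro: 1; S1 reads c2=2 → after 1×micro: 1; S2 reads c0=1 → after 1×micro: 1 ⇒ (c0=1, c1=1, c2=1)
[Jacobi] macro 3: S0 reads c1=1 → after 2×micro: 1; S1 reads c2=1 → after 1×micro: 1; S2 reads c0=1 → after 1×micro: 3 ⇒ (c0=1, c1=1, c2=3)
[Jacobi] macro 4: S0 reads c1=1 → after 2×micro: 1; S1 reads c2=3 → after 1×micro: 2; S2 reads c0=1 → after 1×micro: 1 ⇒ (c0=1, c1=2, c2=1)
[Jacobi] macro 5: S0 reads c1=2 → after 2×micro: 1; S1 reads c2=1 → after 1×micro: 2; S2 reads c0=1 → after 1×micro: 3 ⇒ (c0=1, c1=2, c2=3)
[Gauss-Seidel] macro 1: S0 reads c1=2 → after 2×micro: 1; S1 reads c2=3 → after 1×micro: 1; S2 reads c0=1 → after 1×micro: 1 ⇒ (c0=1, c1=1, c2=1)
[Gauss-Seidel] macro 2: S0 reads c1=1 → after 2×micro: 1; S1 reads c2=1 → after 1×micro: 1; S2 reads c0=1 → after 1×micro: 3 ⇒ (c0=1, c1=1, c2=3)
[Gauss-Seidel] macro 3: S0 reads c1=1 → after 2×micro: 1; S1 reads c2=3 → after 1×micro: 2; S2 reads c0=1 → after 1×micro: 1 ⇒ (c0=1, c1=2, c2=1)
[Gauss-Seidel] macro 4: S0 reads c1=2 → after 2×micro: 1; S1 reads c2=1 → after 1×micro: 2; S2 reads c0=1 → after 1×micro: 3 ⇒ (c0=1, c1=2, c2=3)
[Gauss-Seidel] macro 5: S0 reads c1=2 → after 2×micro: 1; S1 reads c2=3 → after 1×micro: 1; S2 reads c0=1 → after 1×micro: 1 ⇒ (c0=1, c1=1, c2=1)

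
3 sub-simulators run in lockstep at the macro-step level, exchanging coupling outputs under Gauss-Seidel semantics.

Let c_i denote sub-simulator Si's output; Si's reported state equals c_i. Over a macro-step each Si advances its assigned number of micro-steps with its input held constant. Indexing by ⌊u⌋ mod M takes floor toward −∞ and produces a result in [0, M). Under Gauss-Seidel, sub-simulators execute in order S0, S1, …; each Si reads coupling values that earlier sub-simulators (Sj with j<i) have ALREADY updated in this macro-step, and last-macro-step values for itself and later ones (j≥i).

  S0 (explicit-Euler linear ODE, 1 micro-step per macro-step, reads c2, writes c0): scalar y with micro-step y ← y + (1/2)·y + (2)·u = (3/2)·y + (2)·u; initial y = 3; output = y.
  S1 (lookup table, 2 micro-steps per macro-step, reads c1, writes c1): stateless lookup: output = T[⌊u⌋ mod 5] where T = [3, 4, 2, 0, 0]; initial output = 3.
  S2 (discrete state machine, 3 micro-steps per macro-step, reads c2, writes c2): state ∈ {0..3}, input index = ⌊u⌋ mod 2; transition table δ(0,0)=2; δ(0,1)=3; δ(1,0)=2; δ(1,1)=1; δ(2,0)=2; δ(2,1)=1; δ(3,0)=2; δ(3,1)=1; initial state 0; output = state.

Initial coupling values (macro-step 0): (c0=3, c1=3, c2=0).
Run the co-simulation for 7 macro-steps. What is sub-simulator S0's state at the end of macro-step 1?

S0 state at macro-step 1 = 9/2

macro 1: S0 reads c2=0 → after 1×micro: 9/2; S1 reads c1=3 → after 2×micro: 0; S2 reads c2=0 → after 3×micro: 2 ⇒ (c0=9/2, c1=0, c2=2)
macro 2: S0 reads c2=2 → after 1×micro: 43/4; S1 reads c1=0 → after 2×micro: 3; S2 reads c2=2 → after 3×micro: 2 ⇒ (c0=43/4, c1=3, c2=2)
macro 3: S0 reads c2=2 → after 1×micro: 161/8; S1 reads c1=3 → after 2×micro: 0; S2 reads c2=2 → after 3×micro: 2 ⇒ (c0=161/8, c1=0, c2=2)
macro 4: S0 reads c2=2 → after 1×micro: 547/16; S1 reads c1=0 → after 2×micro: 3; S2 reads c2=2 → after 3×micro: 2 ⇒ (c0=547/16, c1=3, c2=2)
macro 5: S0 reads c2=2 → after 1×micro: 1769/32; S1 reads c1=3 → after 2×micro: 0; S2 reads c2=2 → after 3×micro: 2 ⇒ (c0=1769/32, c1=0, c2=2)
macro 6: S0 reads c2=2 → after 1×micro: 5563/64; S1 reads c1=0 → after 2×micro: 3; S2 reads c2=2 → after 3×micro: 2 ⇒ (c0=5563/64, c1=3, c2=2)
macro 7: S0 reads c2=2 → after 1×micro: 17201/128; S1 reads c1=3 → after 2×micro: 0; S2 reads c2=2 → after 3×micro: 2 ⇒ (c0=17201/128, c1=0, c2=2)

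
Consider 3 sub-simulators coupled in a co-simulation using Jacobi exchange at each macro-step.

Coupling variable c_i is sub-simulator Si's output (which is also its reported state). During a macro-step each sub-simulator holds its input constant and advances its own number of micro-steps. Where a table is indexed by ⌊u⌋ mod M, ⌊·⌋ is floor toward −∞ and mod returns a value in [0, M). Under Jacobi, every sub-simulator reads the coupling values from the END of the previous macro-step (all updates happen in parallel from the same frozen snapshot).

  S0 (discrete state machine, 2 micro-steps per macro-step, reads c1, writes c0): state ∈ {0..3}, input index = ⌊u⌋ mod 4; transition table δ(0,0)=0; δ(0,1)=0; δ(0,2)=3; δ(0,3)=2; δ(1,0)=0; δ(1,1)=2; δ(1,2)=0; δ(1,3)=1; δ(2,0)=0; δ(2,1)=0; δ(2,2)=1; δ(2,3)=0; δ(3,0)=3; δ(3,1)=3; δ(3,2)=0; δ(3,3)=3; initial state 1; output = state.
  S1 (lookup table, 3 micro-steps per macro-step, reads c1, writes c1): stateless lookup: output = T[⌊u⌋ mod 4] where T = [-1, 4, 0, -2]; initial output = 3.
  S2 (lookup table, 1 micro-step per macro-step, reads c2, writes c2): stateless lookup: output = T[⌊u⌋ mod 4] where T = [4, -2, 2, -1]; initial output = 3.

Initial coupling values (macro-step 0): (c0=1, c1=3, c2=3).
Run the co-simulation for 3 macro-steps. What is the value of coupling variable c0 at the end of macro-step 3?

macro 1: S0 reads c1=3 → after 2×micro: 1; S1 reads c1=3 → after 3×micro: -2; S2 reads c2=3 → after 1×micro: -1 ⇒ (c0=1, c1=-2, c2=-1)
macro 2: S0 reads c1=-2 → after 2×micro: 3; S1 reads c1=-2 → after 3×micro: 0; S2 reads c2=-1 → after 1×micro: -1 ⇒ (c0=3, c1=0, c2=-1)
macro 3: S0 reads c1=0 → after 2×micro: 3; S1 reads c1=0 → after 3×micro: -1; S2 reads c2=-1 → after 1×micro: -1 ⇒ (c0=3, c1=-1, c2=-1)

c0 at macro-step 3 = 3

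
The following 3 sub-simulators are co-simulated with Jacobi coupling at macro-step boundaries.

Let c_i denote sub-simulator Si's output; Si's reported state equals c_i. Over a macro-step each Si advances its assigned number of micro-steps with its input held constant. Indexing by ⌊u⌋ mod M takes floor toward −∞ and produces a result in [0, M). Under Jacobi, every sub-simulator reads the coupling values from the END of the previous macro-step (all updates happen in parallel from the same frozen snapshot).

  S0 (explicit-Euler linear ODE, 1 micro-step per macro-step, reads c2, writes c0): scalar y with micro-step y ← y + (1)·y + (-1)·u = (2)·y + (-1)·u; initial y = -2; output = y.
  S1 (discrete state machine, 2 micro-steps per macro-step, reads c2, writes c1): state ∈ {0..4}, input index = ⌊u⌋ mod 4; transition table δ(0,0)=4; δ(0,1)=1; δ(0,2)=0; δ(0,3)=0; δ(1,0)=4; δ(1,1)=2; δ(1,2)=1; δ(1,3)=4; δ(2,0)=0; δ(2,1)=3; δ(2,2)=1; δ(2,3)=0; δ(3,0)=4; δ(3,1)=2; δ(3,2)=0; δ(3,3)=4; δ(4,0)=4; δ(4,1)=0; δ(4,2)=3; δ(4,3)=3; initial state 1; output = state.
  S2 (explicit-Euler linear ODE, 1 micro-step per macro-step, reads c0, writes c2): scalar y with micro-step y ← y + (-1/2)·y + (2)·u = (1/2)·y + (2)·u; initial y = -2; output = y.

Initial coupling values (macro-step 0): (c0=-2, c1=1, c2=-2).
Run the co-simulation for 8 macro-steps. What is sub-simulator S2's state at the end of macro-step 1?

macro 1: S0 reads c2=-2 → after 1×micro: -2; S1 reads c2=-2 → after 2×micro: 1; S2 reads c0=-2 → after 1×micro: -5 ⇒ (c0=-2, c1=1, c2=-5)
macro 2: S0 reads c2=-5 → after 1×micro: 1; S1 reads c2=-5 → after 2×micro: 3; S2 reads c0=-2 → after 1×micro: -13/2 ⇒ (c0=1, c1=3, c2=-13/2)
macro 3: S0 reads c2=-13/2 → after 1×micro: 17/2; S1 reads c2=-13/2 → after 2×micro: 3; S2 reads c0=1 → after 1×micro: -5/4 ⇒ (c0=17/2, c1=3, c2=-5/4)
macro 4: S0 reads c2=-5/4 → after 1×micro: 73/4; S1 reads c2=-5/4 → after 2×micro: 0; S2 reads c0=17/2 → after 1×micro: 131/8 ⇒ (c0=73/4, c1=0, c2=131/8)
macro 5: S0 reads c2=131/8 → after 1×micro: 161/8; S1 reads c2=131/8 → after 2×micro: 4; S2 reads c0=73/4 → after 1×micro: 715/16 ⇒ (c0=161/8, c1=4, c2=715/16)
macro 6: S0 reads c2=715/16 → after 1×micro: -71/16; S1 reads c2=715/16 → after 2×micro: 4; S2 reads c0=161/8 → after 1×micro: 2003/32 ⇒ (c0=-71/16, c1=4, c2=2003/32)
macro 7: S0 reads c2=2003/32 → after 1×micro: -2287/32; S1 reads c2=2003/32 → after 2×micro: 0; S2 reads c0=-71/16 → after 1×micro: 1435/64 ⇒ (c0=-2287/32, c1=0, c2=1435/64)
macro 8: S0 reads c2=1435/64 → after 1×micro: -10583/64; S1 reads c2=1435/64 → after 2×micro: 0; S2 reads c0=-2287/32 → after 1×micro: -16861/128 ⇒ (c0=-10583/64, c1=0, c2=-16861/128)

S2 state at macro-step 1 = -5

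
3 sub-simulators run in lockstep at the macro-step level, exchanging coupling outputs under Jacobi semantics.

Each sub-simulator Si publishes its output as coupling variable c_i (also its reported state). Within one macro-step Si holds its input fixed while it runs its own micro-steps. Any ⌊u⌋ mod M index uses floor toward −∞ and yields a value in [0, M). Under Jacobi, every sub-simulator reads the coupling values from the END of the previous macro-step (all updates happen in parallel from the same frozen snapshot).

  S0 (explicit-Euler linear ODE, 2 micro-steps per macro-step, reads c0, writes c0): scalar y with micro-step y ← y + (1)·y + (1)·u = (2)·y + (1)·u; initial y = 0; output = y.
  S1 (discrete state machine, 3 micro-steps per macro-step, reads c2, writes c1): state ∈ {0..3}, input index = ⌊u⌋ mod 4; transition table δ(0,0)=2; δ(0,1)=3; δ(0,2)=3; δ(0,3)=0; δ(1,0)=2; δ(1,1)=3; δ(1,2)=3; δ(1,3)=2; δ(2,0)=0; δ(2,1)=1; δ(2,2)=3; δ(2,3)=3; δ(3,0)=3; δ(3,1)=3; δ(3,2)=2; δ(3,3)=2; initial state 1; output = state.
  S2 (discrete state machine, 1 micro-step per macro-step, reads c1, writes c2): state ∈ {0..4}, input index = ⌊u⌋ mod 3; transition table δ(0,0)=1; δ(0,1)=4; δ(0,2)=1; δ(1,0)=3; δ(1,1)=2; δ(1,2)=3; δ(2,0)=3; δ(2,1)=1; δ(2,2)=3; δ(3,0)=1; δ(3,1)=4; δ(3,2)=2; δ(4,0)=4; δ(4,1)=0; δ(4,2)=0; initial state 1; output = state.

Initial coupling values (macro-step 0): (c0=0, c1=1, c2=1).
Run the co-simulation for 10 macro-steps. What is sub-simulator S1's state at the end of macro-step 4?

S1 state at macro-step 4 = 2

macro 1: S0 reads c0=0 → after 2×micro: 0; S1 reads c2=1 → after 3×micro: 3; S2 reads c1=1 → after 1×micro: 2 ⇒ (c0=0, c1=3, c2=2)
macro 2: S0 reads c0=0 → after 2×micro: 0; S1 reads c2=2 → after 3×micro: 2; S2 reads c1=3 → after 1×micro: 3 ⇒ (c0=0, c1=2, c2=3)
macro 3: S0 reads c0=0 → after 2×micro: 0; S1 reads c2=3 → after 3×micro: 3; S2 reads c1=2 → after 1×micro: 2 ⇒ (c0=0, c1=3, c2=2)
macro 4: S0 reads c0=0 → after 2×micro: 0; S1 reads c2=2 → after 3×micro: 2; S2 reads c1=3 → after 1×micro: 3 ⇒ (c0=0, c1=2, c2=3)
macro 5: S0 reads c0=0 → after 2×micro: 0; S1 reads c2=3 → after 3×micro: 3; S2 reads c1=2 → after 1×micro: 2 ⇒ (c0=0, c1=3, c2=2)
macro 6: S0 reads c0=0 → after 2×micro: 0; S1 reads c2=2 → after 3×micro: 2; S2 reads c1=3 → after 1×micro: 3 ⇒ (c0=0, c1=2, c2=3)
macro 7: S0 reads c0=0 → after 2×micro: 0; S1 reads c2=3 → after 3×micro: 3; S2 reads c1=2 → after 1×micro: 2 ⇒ (c0=0, c1=3, c2=2)
macro 8: S0 reads c0=0 → after 2×micro: 0; S1 reads c2=2 → after 3×micro: 2; S2 reads c1=3 → after 1×micro: 3 ⇒ (c0=0, c1=2, c2=3)
macro 9: S0 reads c0=0 → after 2×micro: 0; S1 reads c2=3 → after 3×micro: 3; S2 reads c1=2 → after 1×micro: 2 ⇒ (c0=0, c1=3, c2=2)
macro 10: S0 reads c0=0 → after 2×micro: 0; S1 reads c2=2 → after 3×micro: 2; S2 reads c1=3 → after 1×micro: 3 ⇒ (c0=0, c1=2, c2=3)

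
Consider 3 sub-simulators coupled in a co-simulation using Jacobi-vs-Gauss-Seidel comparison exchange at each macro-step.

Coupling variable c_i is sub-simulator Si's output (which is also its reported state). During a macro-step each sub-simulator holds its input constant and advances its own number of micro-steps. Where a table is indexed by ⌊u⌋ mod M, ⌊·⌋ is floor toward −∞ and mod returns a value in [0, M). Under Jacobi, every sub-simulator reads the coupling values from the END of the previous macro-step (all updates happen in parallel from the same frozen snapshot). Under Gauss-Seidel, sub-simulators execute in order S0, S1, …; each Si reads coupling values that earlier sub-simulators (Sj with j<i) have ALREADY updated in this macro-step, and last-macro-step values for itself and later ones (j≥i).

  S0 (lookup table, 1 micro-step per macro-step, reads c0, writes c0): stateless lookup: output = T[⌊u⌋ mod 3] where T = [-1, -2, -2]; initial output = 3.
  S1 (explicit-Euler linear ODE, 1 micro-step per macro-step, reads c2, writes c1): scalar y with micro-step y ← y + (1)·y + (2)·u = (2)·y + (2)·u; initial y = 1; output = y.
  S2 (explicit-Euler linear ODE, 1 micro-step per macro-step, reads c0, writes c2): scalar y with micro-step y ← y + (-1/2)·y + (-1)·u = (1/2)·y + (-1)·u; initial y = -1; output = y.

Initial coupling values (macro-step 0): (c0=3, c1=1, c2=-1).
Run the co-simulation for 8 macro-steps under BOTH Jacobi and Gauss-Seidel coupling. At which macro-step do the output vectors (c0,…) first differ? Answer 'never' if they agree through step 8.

[Jacobi] macro 1: S0 reads c0=3 → after 1×micro: -1; S1 reads c2=-1 → after 1×micro: 0; S2 reads c0=3 → after 1×micro: -7/2 ⇒ (c0=-1, c1=0, c2=-7/2)
[Jacobi] macro 2: S0 reads c0=-1 → after 1×micro: -2; S1 reads c2=-7/2 → after 1×micro: -7; S2 reads c0=-1 → after 1×micro: -3/4 ⇒ (c0=-2, c1=-7, c2=-3/4)
[Jacobi] macro 3: S0 reads c0=-2 → after 1×micro: -2; S1 reads c2=-3/4 → after 1×micro: -31/2; S2 reads c0=-2 → after 1×micro: 13/8 ⇒ (c0=-2, c1=-31/2, c2=13/8)
[Jacobi] macro 4: S0 reads c0=-2 → after 1×micro: -2; S1 reads c2=13/8 → after 1×micro: -111/4; S2 reads c0=-2 → after 1×micro: 45/16 ⇒ (c0=-2, c1=-111/4, c2=45/16)
[Jacobi] macro 5: S0 reads c0=-2 → after 1×micro: -2; S1 reads c2=45/16 → after 1×micro: -399/8; S2 reads c0=-2 → after 1×micro: 109/32 ⇒ (c0=-2, c1=-399/8, c2=109/32)
[Jacobi] macro 6: S0 reads c0=-2 → after 1×micro: -2; S1 reads c2=109/32 → after 1×micro: -1487/16; S2 reads c0=-2 → after 1×micro: 237/64 ⇒ (c0=-2, c1=-1487/16, c2=237/64)
[Jacobi] macro 7: S0 reads c0=-2 → after 1×micro: -2; S1 reads c2=237/64 → after 1×micro: -5711/32; S2 reads c0=-2 → after 1×micro: 493/128 ⇒ (c0=-2, c1=-5711/32, c2=493/128)
[Jacobi] macro 8: S0 reads c0=-2 → after 1×micro: -2; S1 reads c2=493/128 → after 1×micro: -22351/64; S2 reads c0=-2 → after 1×micro: 1005/256 ⇒ (c0=-2, c1=-22351/64, c2=1005/256)
[Gauss-Seidel] macro 1: S0 reads c0=3 → after 1×micro: -1; S1 reads c2=-1 → after 1×micro: 0; S2 reads c0=-1 → after 1×micro: 1/2 ⇒ (c0=-1, c1=0, c2=1/2)
[Gauss-Seidel] macro 2: S0 reads c0=-1 → after 1×micro: -2; S1 reads c2=1/2 → after 1×micro: 1; S2 reads c0=-2 → after 1×micro: 9/4 ⇒ (c0=-2, c1=1, c2=9/4)
[Gauss-Seidel] macro 3: S0 reads c0=-2 → after 1×micro: -2; S1 reads c2=9/4 → after 1×micro: 13/2; S2 reads c0=-2 → after 1×micro: 25/8 ⇒ (c0=-2, c1=13/2, c2=25/8)
[Gauss-Seidel] macro 4: S0 reads c0=-2 → after 1×micro: -2; S1 reads c2=25/8 → after 1×micro: 77/4; S2 reads c0=-2 → after 1×micro: 57/16 ⇒ (c0=-2, c1=77/4, c2=57/16)
[Gauss-Seidel] macro 5: S0 reads c0=-2 → after 1×micro: -2; S1 reads c2=57/16 → after 1×micro: 365/8; S2 reads c0=-2 → after 1×micro: 121/32 ⇒ (c0=-2, c1=365/8, c2=121/32)
[Gauss-Seidel] macro 6: S0 reads c0=-2 → after 1×micro: -2; S1 reads c2=121/32 → after 1×micro: 1581/16; S2 reads c0=-2 → after 1×micro: 249/64 ⇒ (c0=-2, c1=1581/16, c2=249/64)
[Gauss-Seidel] macro 7: S0 reads c0=-2 → after 1×micro: -2; S1 reads c2=249/64 → after 1×micro: 6573/32; S2 reads c0=-2 → after 1×micro: 505/128 ⇒ (c0=-2, c1=6573/32, c2=505/128)
[Gauss-Seidel] macro 8: S0 reads c0=-2 → after 1×micro: -2; S1 reads c2=505/128 → after 1×micro: 26797/64; S2 reads c0=-2 → after 1×micro: 1017/256 ⇒ (c0=-2, c1=26797/64, c2=1017/256)

first divergence at macro-step: 1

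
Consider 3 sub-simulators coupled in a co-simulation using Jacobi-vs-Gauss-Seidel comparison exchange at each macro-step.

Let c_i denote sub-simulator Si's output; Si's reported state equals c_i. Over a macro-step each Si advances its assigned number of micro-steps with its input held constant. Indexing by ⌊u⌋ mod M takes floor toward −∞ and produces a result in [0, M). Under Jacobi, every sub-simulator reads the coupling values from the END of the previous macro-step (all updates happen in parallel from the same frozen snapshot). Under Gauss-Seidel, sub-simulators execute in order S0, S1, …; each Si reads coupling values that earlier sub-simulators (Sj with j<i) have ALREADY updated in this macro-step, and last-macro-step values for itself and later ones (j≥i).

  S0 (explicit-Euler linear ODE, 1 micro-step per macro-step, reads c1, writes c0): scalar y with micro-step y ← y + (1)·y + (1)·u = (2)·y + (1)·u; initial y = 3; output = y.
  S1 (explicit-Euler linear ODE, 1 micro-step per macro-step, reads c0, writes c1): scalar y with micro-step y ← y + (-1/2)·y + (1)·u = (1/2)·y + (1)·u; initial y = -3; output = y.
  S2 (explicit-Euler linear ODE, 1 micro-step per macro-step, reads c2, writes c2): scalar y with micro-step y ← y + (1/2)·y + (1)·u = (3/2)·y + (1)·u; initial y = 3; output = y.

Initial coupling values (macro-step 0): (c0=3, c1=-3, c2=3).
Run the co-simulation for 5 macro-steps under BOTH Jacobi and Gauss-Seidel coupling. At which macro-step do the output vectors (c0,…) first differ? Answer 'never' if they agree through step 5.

[Jacobi] macro 1: S0 reads c1=-3 → after 1×micro: 3; S1 reads c0=3 → after 1×micro: 3/2; S2 reads c2=3 → after 1×micro: 15/2 ⇒ (c0=3, c1=3/2, c2=15/2)
[Jacobi] macro 2: S0 reads c1=3/2 → after 1×micro: 15/2; S1 reads c0=3 → after 1×micro: 15/4; S2 reads c2=15/2 → after 1×micro: 75/4 ⇒ (c0=15/2, c1=15/4, c2=75/4)
[Jacobi] macro 3: S0 reads c1=15/4 → after 1×micro: 75/4; S1 reads c0=15/2 → after 1×micro: 75/8; S2 reads c2=75/4 → after 1×micro: 375/8 ⇒ (c0=75/4, c1=75/8, c2=375/8)
[Jacobi] macro 4: S0 reads c1=75/8 → after 1×micro: 375/8; S1 reads c0=75/4 → after 1×micro: 375/16; S2 reads c2=375/8 → after 1×micro: 1875/16 ⇒ (c0=375/8, c1=375/16, c2=1875/16)
[Jacobi] macro 5: S0 reads c1=375/16 → after 1×micro: 1875/16; S1 reads c0=375/8 → after 1×micro: 1875/32; S2 reads c2=1875/16 → after 1×micro: 9375/32 ⇒ (c0=1875/16, c1=1875/32, c2=9375/32)
[Gauss-Seidel] macro 1: S0 reads c1=-3 → after 1×micro: 3; S1 reads c0=3 → after 1×micro: 3/2; S2 reads c2=3 → after 1×micro: 15/2 ⇒ (c0=3, c1=3/2, c2=15/2)
[Gauss-Seidel] macro 2: S0 reads c1=3/2 → after 1×micro: 15/2; S1 reads c0=15/2 → after 1×micro: 33/4; S2 reads c2=15/2 → after 1×micro: 75/4 ⇒ (c0=15/2, c1=33/4, c2=75/4)
[Gauss-Seidel] macro 3: S0 reads c1=33/4 → after 1×micro: 93/4; S1 reads c0=93/4 → after 1×micro: 219/8; S2 reads c2=75/4 → after 1×micro: 375/8 ⇒ (c0=93/4, c1=219/8, c2=375/8)
[Gauss-Seidel] macro 4: S0 reads c1=219/8 → after 1×micro: 591/8; S1 reads c0=591/8 → after 1×micro: 1401/16; S2 reads c2=375/8 → after 1×micro: 1875/16 ⇒ (c0=591/8, c1=1401/16, c2=1875/16)
[Gauss-Seidel] macro 5: S0 reads c1=1401/16 → after 1×micro: 3765/16; S1 reads c0=3765/16 → after 1×micro: 8931/32; S2 reads c2=1875/16 → after 1×micro: 9375/32 ⇒ (c0=3765/16, c1=8931/32, c2=9375/32)

first divergence at macro-step: 2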